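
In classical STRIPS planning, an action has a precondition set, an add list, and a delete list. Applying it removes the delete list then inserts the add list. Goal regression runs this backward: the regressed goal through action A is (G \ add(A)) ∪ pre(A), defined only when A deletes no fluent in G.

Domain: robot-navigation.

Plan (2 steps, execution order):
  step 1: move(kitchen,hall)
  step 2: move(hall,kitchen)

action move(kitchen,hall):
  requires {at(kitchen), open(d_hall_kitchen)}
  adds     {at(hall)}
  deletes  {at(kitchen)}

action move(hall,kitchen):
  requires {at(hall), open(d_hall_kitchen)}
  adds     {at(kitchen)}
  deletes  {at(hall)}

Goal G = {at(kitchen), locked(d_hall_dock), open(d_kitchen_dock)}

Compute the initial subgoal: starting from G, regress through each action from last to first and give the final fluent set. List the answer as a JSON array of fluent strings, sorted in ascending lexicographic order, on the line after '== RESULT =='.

Regress step by step:
  through step 2 (move(hall,kitchen)): drop {at(kitchen)}, keep {locked(d_hall_dock), open(d_kitchen_dock)}, require {at(hall), open(d_hall_kitchen)}
    → {at(hall), locked(d_hall_dock), open(d_hall_kitchen), open(d_kitchen_dock)}
  through step 1 (move(kitchen,hall)): drop {at(hall)}, keep {locked(d_hall_dock), open(d_hall_kitchen), open(d_kitchen_dock)}, require {at(kitchen), open(d_hall_kitchen)}
    → {at(kitchen), locked(d_hall_dock), open(d_hall_kitchen), open(d_kitchen_dock)}

== RESULT ==
["at(kitchen)", "locked(d_hall_dock)", "open(d_hall_kitchen)", "open(d_kitchen_dock)"]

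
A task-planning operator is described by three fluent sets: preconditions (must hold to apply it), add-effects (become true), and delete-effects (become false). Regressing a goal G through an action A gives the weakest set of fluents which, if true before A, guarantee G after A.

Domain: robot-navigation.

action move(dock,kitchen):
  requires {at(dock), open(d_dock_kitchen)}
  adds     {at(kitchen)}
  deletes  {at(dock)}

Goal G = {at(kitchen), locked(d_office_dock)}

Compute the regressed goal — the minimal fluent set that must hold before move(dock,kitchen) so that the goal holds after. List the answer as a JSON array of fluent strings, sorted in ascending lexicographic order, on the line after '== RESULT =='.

Regress:
  G ∩ del = {}  (empty — regression defined)
  G \ add = {at(kitchen), locked(d_office_dock)} \ {at(kitchen)} = {locked(d_office_dock)}
  ∪ pre   = {locked(d_office_dock)} ∪ {at(dock), open(d_dock_kitchen)}
          = {at(dock), locked(d_office_dock), open(d_dock_kitchen)}

== RESULT ==
["at(dock)", "locked(d_office_dock)", "open(d_dock_kitchen)"]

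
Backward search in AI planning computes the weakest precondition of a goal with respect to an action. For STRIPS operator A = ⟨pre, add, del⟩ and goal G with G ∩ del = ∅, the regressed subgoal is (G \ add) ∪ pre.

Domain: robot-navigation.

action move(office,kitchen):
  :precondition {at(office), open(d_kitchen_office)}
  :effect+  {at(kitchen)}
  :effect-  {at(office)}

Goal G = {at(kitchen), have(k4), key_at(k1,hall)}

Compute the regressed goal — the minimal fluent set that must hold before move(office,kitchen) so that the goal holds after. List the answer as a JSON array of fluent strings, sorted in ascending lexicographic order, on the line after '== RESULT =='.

Regress:
  G ∩ del = {}  (empty — regression defined)
  G \ add = {at(kitchen), have(k4), key_at(k1,hall)} \ {at(kitchen)} = {have(k4), key_at(k1,hall)}
  ∪ pre   = {have(k4), key_at(k1,hall)} ∪ {at(office), open(d_kitchen_office)}
          = {at(office), have(k4), key_at(k1,hall), open(d_kitchen_office)}

== RESULT ==
["at(office)", "have(k4)", "key_at(k1,hall)", "open(d_kitchen_office)"]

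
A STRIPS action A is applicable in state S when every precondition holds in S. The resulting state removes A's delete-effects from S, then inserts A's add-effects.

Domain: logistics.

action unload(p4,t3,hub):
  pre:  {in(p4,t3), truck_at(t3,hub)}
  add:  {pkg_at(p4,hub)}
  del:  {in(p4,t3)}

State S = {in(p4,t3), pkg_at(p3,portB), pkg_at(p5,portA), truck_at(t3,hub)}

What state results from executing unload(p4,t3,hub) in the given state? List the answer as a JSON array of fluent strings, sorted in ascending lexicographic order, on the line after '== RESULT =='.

Progress:
  pre ⊆ S: {in(p4,t3), truck_at(t3,hub)} ⊆ S  — applicable
  S \ del = {pkg_at(p3,portB), pkg_at(p5,portA), truck_at(t3,hub)}
  ∪ add   = {pkg_at(p3,portB), pkg_at(p4,hub), pkg_at(p5,portA), truck_at(t3,hub)}

== RESULT ==
["pkg_at(p3,portB)", "pkg_at(p4,hub)", "pkg_at(p5,portA)", "truck_at(t3,hub)"]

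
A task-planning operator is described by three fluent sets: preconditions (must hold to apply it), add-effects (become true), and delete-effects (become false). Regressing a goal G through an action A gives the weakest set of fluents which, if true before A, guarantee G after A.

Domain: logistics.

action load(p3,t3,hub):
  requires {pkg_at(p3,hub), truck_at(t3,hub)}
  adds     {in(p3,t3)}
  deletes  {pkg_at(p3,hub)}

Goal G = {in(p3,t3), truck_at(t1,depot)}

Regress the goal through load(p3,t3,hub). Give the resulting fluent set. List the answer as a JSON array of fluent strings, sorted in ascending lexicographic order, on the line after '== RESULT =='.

Compute (G \ add) ∪ pre:
  G ∩ del = {}  (empty — regression defined)
  G \ add = {in(p3,t3), truck_at(t1,depot)} \ {in(p3,t3)} = {truck_at(t1,depot)}
  ∪ pre   = {truck_at(t1,depot)} ∪ {pkg_at(p3,hub), truck_at(t3,hub)}
          = {pkg_at(p3,hub), truck_at(t1,depot), truck_at(t3,hub)}

== RESULT ==
["pkg_at(p3,hub)", "truck_at(t1,depot)", "truck_at(t3,hub)"]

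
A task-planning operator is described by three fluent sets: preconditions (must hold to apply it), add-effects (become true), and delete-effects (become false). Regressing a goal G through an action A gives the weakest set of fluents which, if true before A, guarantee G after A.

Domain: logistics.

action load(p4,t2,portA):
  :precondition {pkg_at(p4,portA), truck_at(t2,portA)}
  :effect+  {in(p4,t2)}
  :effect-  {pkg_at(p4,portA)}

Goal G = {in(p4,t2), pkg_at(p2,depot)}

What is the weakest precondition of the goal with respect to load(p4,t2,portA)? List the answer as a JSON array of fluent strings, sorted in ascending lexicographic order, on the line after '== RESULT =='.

Compute (G \ add) ∪ pre:
  G ∩ del = {}  (empty — regression defined)
  G \ add = {in(p4,t2), pkg_at(p2,depot)} \ {in(p4,t2)} = {pkg_at(p2,depot)}
  ∪ pre   = {pkg_at(p2,depot)} ∪ {pkg_at(p4,portA), truck_at(t2,portA)}
          = {pkg_at(p2,depot), pkg_at(p4,portA), truck_at(t2,portA)}

== RESULT ==
["pkg_at(p2,depot)", "pkg_at(p4,portA)", "truck_at(t2,portA)"]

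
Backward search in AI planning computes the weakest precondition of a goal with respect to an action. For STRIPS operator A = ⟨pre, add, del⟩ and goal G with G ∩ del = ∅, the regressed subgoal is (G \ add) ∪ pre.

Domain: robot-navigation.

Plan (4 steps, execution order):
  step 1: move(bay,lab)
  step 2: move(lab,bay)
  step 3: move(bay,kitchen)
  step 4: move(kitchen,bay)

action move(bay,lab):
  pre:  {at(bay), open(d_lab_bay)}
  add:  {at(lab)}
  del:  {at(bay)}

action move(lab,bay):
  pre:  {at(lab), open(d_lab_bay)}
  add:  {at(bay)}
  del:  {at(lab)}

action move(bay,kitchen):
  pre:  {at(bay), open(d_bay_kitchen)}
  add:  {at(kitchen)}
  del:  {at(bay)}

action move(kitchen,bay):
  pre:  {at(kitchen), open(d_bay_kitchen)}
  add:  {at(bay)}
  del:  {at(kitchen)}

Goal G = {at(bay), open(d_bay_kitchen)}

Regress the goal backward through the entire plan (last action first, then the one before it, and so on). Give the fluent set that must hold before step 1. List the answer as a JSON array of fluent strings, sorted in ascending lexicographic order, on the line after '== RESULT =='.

Work backward from the goal:
  through step 4 (move(kitchen,bay)): drop {at(bay)}, keep {open(d_bay_kitchen)}, require {at(kitchen), open(d_bay_kitchen)}
    → {at(kitchen), open(d_bay_kitchen)}
  through step 3 (move(bay,kitchen)): drop {at(kitchen)}, keep {open(d_bay_kitchen)}, require {at(bay), open(d_bay_kitchen)}
    → {at(bay), open(d_bay_kitchen)}
  through step 2 (move(lab,bay)): drop {at(bay)}, keep {open(d_bay_kitchen)}, require {at(lab), open(d_lab_bay)}
    → {at(lab), open(d_bay_kitchen), open(d_lab_bay)}
  through step 1 (move(bay,lab)): drop {at(lab)}, keep {open(d_bay_kitchen), open(d_lab_bay)}, require {at(bay), open(d_lab_bay)}
    → {at(bay), open(d_bay_kitchen), open(d_lab_bay)}

== RESULT ==
["at(bay)", "open(d_bay_kitchen)", "open(d_lab_bay)"]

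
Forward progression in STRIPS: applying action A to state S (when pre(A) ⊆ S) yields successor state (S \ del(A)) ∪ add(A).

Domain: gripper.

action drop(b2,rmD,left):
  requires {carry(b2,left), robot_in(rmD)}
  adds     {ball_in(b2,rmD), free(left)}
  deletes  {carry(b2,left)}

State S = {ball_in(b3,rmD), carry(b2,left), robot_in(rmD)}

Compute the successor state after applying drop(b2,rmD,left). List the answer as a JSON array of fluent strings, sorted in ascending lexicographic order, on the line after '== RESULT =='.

Compute (S \ del) ∪ add:
  pre ⊆ S: {carry(b2,left), robot_in(rmD)} ⊆ S  — applicable
  S \ del = {ball_in(b3,rmD), robot_in(rmD)}
  ∪ add   = {ball_in(b2,rmD), ball_in(b3,rmD), free(left), robot_in(rmD)}

== RESULT ==
["ball_in(b2,rmD)", "ball_in(b3,rmD)", "free(left)", "robot_in(rmD)"]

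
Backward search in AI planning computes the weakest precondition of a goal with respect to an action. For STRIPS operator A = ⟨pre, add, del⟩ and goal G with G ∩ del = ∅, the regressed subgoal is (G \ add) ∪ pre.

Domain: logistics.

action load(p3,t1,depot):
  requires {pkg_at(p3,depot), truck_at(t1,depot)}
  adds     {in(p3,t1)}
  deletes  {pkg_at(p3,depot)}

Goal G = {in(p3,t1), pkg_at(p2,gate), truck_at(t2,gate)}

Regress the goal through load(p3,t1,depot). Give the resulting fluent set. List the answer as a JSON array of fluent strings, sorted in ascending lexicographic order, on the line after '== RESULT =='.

Compute (G \ add) ∪ pre:
  G ∩ del = {}  (empty — regression defined)
  G \ add = {in(p3,t1), pkg_at(p2,gate), truck_at(t2,gate)} \ {in(p3,t1)} = {pkg_at(p2,gate), truck_at(t2,gate)}
  ∪ pre   = {pkg_at(p2,gate), truck_at(t2,gate)} ∪ {pkg_at(p3,depot), truck_at(t1,depot)}
          = {pkg_at(p2,gate), pkg_at(p3,depot), truck_at(t1,depot), truck_at(t2,gate)}

== RESULT ==
["pkg_at(p2,gate)", "pkg_at(p3,depot)", "truck_at(t1,depot)", "truck_at(t2,gate)"]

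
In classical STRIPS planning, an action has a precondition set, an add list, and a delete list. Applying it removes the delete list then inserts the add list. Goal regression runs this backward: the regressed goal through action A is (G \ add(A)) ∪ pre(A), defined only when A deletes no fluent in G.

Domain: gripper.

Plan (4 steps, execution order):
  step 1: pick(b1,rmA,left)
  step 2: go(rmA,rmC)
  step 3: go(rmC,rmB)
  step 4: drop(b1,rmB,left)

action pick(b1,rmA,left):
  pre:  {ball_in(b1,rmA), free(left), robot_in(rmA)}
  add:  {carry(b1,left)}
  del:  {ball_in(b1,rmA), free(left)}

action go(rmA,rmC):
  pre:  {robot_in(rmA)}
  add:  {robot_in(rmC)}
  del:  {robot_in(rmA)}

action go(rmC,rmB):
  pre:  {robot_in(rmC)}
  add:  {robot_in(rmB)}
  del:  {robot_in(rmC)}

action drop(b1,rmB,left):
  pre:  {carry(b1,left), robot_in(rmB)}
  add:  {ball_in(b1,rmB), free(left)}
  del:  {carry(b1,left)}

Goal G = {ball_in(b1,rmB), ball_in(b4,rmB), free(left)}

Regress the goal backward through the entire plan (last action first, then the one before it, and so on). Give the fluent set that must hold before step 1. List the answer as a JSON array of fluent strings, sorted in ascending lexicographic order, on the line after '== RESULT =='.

Work backward from the goal:
  through step 4 (drop(b1,rmB,left)): drop {ball_in(b1,rmB), free(left)}, keep {ball_in(b4,rmB)}, require {carry(b1,left), robot_in(rmB)}
    → {ball_in(b4,rmB), carry(b1,left), robot_in(rmB)}
  through step 3 (go(rmC,rmB)): drop {robot_in(rmB)}, keep {ball_in(b4,rmB), carry(b1,left)}, require {robot_in(rmC)}
    → {ball_in(b4,rmB), carry(b1,left), robot_in(rmC)}
  through step 2 (go(rmA,rmC)): drop {robot_in(rmC)}, keep {ball_in(b4,rmB), carry(b1,left)}, require {robot_in(rmA)}
    → {ball_in(b4,rmB), carry(b1,left), robot_in(rmA)}
  through step 1 (pick(b1,rmA,left)): drop {carry(b1,left)}, keep {ball_in(b4,rmB), robot_in(rmA)}, require {ball_in(b1,rmA), free(left), robot_in(rmA)}
    → {ball_in(b1,rmA), ball_in(b4,rmB), free(left), robot_in(rmA)}

== RESULT ==
["ball_in(b1,rmA)", "ball_in(b4,rmB)", "free(left)", "robot_in(rmA)"]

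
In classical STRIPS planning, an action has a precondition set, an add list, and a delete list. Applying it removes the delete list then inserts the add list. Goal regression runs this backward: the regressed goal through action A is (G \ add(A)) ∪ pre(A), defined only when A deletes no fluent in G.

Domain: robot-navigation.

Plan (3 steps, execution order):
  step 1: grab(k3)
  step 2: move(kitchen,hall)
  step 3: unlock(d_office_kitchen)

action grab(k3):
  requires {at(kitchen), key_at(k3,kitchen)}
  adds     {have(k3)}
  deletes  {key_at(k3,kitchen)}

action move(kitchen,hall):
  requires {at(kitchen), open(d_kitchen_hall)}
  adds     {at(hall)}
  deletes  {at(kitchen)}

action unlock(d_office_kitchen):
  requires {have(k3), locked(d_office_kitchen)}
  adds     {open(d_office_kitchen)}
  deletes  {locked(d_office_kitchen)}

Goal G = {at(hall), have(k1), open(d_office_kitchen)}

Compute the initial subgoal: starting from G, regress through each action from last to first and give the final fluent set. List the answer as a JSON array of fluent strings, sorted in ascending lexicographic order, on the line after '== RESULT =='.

Regress step by step:
  through step 3 (unlock(d_office_kitchen)): drop {open(d_office_kitchen)}, keep {at(hall), have(k1)}, require {have(k3), locked(d_office_kitchen)}
    → {at(hall), have(k1), have(k3), locked(d_office_kitchen)}
  through step 2 (move(kitchen,hall)): drop {at(hall)}, keep {have(k1), have(k3), locked(d_office_kitchen)}, require {at(kitchen), open(d_kitchen_hall)}
    → {at(kitchen), have(k1), have(k3), locked(d_office_kitchen), open(d_kitchen_hall)}
  through step 1 (grab(k3)): drop {have(k3)}, keep {at(kitchen), have(k1), locked(d_office_kitchen), open(d_kitchen_hall)}, require {at(kitchen), key_at(k3,kitchen)}
    → {at(kitchen), have(k1), key_at(k3,kitchen), locked(d_office_kitchen), open(d_kitchen_hall)}

== RESULT ==
["at(kitchen)", "have(k1)", "key_at(k3,kitchen)", "locked(d_office_kitchen)", "open(d_kitchen_hall)"]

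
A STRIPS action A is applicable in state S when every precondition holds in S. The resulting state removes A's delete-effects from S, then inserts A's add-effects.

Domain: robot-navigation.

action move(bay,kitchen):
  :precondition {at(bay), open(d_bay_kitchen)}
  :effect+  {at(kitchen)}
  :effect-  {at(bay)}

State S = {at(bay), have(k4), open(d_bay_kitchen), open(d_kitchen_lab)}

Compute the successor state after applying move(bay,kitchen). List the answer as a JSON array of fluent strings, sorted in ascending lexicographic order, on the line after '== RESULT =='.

Progress:
  pre ⊆ S: {at(bay), open(d_bay_kitchen)} ⊆ S  — applicable
  S \ del = {have(k4), open(d_bay_kitchen), open(d_kitchen_lab)}
  ∪ add   = {at(kitchen), have(k4), open(d_bay_kitchen), open(d_kitchen_lab)}

== RESULT ==
["at(kitchen)", "have(k4)", "open(d_bay_kitchen)", "open(d_kitchen_lab)"]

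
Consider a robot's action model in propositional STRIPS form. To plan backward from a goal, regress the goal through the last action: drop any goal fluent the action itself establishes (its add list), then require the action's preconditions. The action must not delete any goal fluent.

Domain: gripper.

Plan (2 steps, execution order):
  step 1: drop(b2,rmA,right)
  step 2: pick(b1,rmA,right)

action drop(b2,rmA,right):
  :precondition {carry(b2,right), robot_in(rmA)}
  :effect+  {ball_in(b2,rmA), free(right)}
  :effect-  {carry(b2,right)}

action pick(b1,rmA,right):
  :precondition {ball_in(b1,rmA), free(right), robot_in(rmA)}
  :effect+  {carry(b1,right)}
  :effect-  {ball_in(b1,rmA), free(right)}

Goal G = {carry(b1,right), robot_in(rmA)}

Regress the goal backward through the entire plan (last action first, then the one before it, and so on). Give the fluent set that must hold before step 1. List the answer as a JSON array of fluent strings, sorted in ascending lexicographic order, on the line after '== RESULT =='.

Work backward from the goal:
  through step 2 (pick(b1,rmA,right)): drop {carry(b1,right)}, keep {robot_in(rmA)}, require {ball_in(b1,rmA), free(right), robot_in(rmA)}
    → {ball_in(b1,rmA), free(right), robot_in(rmA)}
  through step 1 (drop(b2,rmA,right)): drop {free(right)}, keep {ball_in(b1,rmA), robot_in(rmA)}, require {carry(b2,right), robot_in(rmA)}
    → {ball_in(b1,rmA), carry(b2,right), robot_in(rmA)}

== RESULT ==
["ball_in(b1,rmA)", "carry(b2,right)", "robot_in(rmA)"]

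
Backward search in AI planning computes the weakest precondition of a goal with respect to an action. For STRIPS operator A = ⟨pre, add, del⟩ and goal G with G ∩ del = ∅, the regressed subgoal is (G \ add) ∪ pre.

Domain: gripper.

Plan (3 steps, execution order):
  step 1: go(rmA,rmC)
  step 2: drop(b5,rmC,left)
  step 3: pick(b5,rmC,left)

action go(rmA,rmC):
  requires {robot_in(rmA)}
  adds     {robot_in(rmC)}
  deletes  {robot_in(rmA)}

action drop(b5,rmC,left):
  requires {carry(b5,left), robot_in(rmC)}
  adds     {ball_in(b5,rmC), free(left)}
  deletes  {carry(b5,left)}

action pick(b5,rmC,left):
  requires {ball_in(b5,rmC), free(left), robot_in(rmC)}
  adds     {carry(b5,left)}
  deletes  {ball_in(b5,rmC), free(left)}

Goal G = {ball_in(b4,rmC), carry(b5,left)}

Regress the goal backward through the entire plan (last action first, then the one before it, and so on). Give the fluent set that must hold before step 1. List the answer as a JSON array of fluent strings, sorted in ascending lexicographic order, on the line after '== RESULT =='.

Regress step by step:
  through step 3 (pick(b5,rmC,left)): drop {carry(b5,left)}, keep {ball_in(b4,rmC)}, require {ball_in(b5,rmC), free(left), robot_in(rmC)}
    → {ball_in(b4,rmC), ball_in(b5,rmC), free(left), robot_in(rmC)}
  through step 2 (drop(b5,rmC,left)): drop {ball_in(b5,rmC), free(left)}, keep {ball_in(b4,rmC), robot_in(rmC)}, require {carry(b5,left), robot_in(rmC)}
    → {ball_in(b4,rmC), carry(b5,left), robot_in(rmC)}
  through step 1 (go(rmA,rmC)): drop {robot_in(rmC)}, keep {ball_in(b4,rmC), carry(b5,left)}, require {robot_in(rmA)}
    → {ball_in(b4,rmC), carry(b5,left), robot_in(rmA)}

== RESULT ==
["ball_in(b4,rmC)", "carry(b5,left)", "robot_in(rmA)"]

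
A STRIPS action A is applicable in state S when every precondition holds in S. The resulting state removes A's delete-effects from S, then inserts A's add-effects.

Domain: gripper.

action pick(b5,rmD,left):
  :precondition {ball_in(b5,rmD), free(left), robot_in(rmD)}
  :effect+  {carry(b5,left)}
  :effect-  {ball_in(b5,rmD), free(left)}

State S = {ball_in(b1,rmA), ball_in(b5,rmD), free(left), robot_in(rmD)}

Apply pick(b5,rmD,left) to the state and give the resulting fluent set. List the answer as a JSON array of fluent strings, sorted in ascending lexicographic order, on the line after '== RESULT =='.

Compute (S \ del) ∪ add:
  pre ⊆ S: {ball_in(b5,rmD), free(left), robot_in(rmD)} ⊆ S  — applicable
  S \ del = {ball_in(b1,rmA), robot_in(rmD)}
  ∪ add   = {ball_in(b1,rmA), carry(b5,left), robot_in(rmD)}

== RESULT ==
["ball_in(b1,rmA)", "carry(b5,left)", "robot_in(rmD)"]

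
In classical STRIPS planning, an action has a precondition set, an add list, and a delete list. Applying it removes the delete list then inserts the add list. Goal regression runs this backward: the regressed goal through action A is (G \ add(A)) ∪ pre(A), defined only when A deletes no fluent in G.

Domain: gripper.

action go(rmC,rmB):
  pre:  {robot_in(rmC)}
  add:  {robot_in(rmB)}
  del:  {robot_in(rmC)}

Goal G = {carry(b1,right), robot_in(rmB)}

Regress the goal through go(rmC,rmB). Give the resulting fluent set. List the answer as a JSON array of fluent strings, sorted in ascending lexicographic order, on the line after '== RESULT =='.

Compute (G \ add) ∪ pre:
  G ∩ del = {}  (empty — regression defined)
  G \ add = {carry(b1,right), robot_in(rmB)} \ {robot_in(rmB)} = {carry(b1,right)}
  ∪ pre   = {carry(b1,right)} ∪ {robot_in(rmC)}
          = {carry(b1,right), robot_in(rmC)}

== RESULT ==
["carry(b1,right)", "robot_in(rmC)"]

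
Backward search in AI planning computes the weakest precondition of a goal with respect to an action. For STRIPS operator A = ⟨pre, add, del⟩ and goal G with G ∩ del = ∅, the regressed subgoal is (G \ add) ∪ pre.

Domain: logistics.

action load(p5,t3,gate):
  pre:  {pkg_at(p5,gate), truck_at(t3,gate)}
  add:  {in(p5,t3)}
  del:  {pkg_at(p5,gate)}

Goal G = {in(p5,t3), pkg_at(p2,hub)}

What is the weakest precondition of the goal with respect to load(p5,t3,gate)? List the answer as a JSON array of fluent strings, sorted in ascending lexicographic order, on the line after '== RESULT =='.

Regress:
  G ∩ del = {}  (empty — regression defined)
  G \ add = {in(p5,t3), pkg_at(p2,hub)} \ {in(p5,t3)} = {pkg_at(p2,hub)}
  ∪ pre   = {pkg_at(p2,hub)} ∪ {pkg_at(p5,gate), truck_at(t3,gate)}
          = {pkg_at(p2,hub), pkg_at(p5,gate), truck_at(t3,gate)}

== RESULT ==
["pkg_at(p2,hub)", "pkg_at(p5,gate)", "truck_at(t3,gate)"]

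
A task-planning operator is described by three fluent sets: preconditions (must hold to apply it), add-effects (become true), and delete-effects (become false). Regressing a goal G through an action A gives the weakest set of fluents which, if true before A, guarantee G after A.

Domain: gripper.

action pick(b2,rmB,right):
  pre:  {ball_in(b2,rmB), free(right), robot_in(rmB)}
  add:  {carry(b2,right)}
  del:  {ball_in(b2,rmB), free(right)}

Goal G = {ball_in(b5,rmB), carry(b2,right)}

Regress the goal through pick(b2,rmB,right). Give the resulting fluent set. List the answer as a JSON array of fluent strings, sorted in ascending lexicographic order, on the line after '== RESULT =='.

Regress:
  G ∩ del = {}  (empty — regression defined)
  G \ add = {ball_in(b5,rmB), carry(b2,right)} \ {carry(b2,right)} = {ball_in(b5,rmB)}
  ∪ pre   = {ball_in(b5,rmB)} ∪ {ball_in(b2,rmB), free(right), robot_in(rmB)}
          = {ball_in(b2,rmB), ball_in(b5,rmB), free(right), robot_in(rmB)}

== RESULT ==
["ball_in(b2,rmB)", "ball_in(b5,rmB)", "free(right)", "robot_in(rmB)"]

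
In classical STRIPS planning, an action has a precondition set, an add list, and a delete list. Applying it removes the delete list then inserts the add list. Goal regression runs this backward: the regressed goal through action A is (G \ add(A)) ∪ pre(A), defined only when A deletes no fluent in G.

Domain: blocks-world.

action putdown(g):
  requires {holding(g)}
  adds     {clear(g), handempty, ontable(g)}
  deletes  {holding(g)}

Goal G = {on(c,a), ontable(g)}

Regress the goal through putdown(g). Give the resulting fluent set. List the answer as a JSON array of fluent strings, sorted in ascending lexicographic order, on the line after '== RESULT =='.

Regress:
  G ∩ del = {}  (empty — regression defined)
  G \ add = {on(c,a), ontable(g)} \ {clear(g), handempty, ontable(g)} = {on(c,a)}
  ∪ pre   = {on(c,a)} ∪ {holding(g)}
          = {holding(g), on(c,a)}

== RESULT ==
["holding(g)", "on(c,a)"]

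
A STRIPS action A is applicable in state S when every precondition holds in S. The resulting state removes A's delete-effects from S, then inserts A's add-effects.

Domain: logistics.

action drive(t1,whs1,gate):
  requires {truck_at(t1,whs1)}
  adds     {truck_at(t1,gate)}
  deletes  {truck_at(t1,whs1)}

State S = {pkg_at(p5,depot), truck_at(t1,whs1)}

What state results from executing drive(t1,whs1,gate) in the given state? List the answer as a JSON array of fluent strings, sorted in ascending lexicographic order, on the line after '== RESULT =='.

Progress:
  pre ⊆ S: {truck_at(t1,whs1)} ⊆ S  — applicable
  S \ del = {pkg_at(p5,depot)}
  ∪ add   = {pkg_at(p5,depot), truck_at(t1,gate)}

== RESULT ==
["pkg_at(p5,depot)", "truck_at(t1,gate)"]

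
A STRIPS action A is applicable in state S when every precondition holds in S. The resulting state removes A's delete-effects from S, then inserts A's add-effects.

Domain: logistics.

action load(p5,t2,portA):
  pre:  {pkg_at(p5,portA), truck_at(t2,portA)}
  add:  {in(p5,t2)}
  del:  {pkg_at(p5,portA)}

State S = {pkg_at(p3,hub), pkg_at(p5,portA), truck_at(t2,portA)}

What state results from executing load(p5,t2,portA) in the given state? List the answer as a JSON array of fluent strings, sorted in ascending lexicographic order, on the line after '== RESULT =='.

Progress:
  pre ⊆ S: {pkg_at(p5,portA), truck_at(t2,portA)} ⊆ S  — applicable
  S \ del = {pkg_at(p3,hub), truck_at(t2,portA)}
  ∪ add   = {in(p5,t2), pkg_at(p3,hub), truck_at(t2,portA)}

== RESULT ==
["in(p5,t2)", "pkg_at(p3,hub)", "truck_at(t2,portA)"]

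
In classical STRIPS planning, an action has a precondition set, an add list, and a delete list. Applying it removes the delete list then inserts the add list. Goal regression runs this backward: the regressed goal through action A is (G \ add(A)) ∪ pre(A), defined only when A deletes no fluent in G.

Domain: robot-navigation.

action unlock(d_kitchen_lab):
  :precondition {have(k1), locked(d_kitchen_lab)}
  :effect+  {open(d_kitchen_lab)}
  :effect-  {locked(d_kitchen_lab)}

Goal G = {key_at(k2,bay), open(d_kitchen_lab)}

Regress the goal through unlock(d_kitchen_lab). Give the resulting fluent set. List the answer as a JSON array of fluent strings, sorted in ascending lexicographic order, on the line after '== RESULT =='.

Regress:
  G ∩ del = {}  (empty — regression defined)
  G \ add = {key_at(k2,bay), open(d_kitchen_lab)} \ {open(d_kitchen_lab)} = {key_at(k2,bay)}
  ∪ pre   = {key_at(k2,bay)} ∪ {have(k1), locked(d_kitchen_lab)}
          = {have(k1), key_at(k2,bay), locked(d_kitchen_lab)}

== RESULT ==
["have(k1)", "key_at(k2,bay)", "locked(d_kitchen_lab)"]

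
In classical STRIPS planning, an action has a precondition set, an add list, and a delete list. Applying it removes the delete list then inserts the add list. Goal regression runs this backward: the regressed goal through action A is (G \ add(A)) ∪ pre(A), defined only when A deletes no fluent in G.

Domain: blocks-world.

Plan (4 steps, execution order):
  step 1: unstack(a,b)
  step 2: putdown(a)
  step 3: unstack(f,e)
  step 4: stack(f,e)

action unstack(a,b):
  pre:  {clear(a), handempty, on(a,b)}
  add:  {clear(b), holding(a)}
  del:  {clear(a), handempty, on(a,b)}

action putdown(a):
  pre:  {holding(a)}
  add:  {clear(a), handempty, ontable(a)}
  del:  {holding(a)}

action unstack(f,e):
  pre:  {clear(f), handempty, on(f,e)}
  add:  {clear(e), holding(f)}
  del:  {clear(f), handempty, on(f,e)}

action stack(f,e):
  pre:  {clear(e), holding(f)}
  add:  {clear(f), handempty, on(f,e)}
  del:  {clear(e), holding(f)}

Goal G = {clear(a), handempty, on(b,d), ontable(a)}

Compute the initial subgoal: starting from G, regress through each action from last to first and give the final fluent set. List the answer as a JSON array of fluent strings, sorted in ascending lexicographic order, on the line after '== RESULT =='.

Work backward from the goal:
  through step 4 (stack(f,e)): drop {handempty}, keep {clear(a), on(b,d), ontable(a)}, require {clear(e), holding(f)}
    → {clear(a), clear(e), holding(f), on(b,d), ontable(a)}
  through step 3 (unstack(f,e)): drop {clear(e), holding(f)}, keep {clear(a), on(b,d), ontable(a)}, require {clear(f), handempty, on(f,e)}
    → {clear(a), clear(f), handempty, on(b,d), on(f,e), ontable(a)}
  through step 2 (putdown(a)): drop {clear(a), handempty, ontable(a)}, keep {clear(f), on(b,d), on(f,e)}, require {holding(a)}
    → {clear(f), holding(a), on(b,d), on(f,e)}
  through step 1 (unstack(a,b)): drop {holding(a)}, keep {clear(f), on(b,d), on(f,e)}, require {clear(a), handempty, on(a,b)}
    → {clear(a), clear(f), handempty, on(a,b), on(b,d), on(f,e)}

== RESULT ==
["clear(a)", "clear(f)", "handempty", "on(a,b)", "on(b,d)", "on(f,e)"]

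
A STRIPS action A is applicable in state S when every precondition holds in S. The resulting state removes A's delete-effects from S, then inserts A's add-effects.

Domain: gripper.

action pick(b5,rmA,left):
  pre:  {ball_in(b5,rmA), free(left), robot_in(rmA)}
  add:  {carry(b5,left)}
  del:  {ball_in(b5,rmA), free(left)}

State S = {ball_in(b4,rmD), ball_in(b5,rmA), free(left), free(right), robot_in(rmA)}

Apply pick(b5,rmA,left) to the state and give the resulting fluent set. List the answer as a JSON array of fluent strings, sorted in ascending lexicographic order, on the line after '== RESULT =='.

Compute (S \ del) ∪ add:
  pre ⊆ S: {ball_in(b5,rmA), free(left), robot_in(rmA)} ⊆ S  — applicable
  S \ del = {ball_in(b4,rmD), free(right), robot_in(rmA)}
  ∪ add   = {ball_in(b4,rmD), carry(b5,left), free(right), robot_in(rmA)}

== RESULT ==
["ball_in(b4,rmD)", "carry(b5,left)", "free(right)", "robot_in(rmA)"]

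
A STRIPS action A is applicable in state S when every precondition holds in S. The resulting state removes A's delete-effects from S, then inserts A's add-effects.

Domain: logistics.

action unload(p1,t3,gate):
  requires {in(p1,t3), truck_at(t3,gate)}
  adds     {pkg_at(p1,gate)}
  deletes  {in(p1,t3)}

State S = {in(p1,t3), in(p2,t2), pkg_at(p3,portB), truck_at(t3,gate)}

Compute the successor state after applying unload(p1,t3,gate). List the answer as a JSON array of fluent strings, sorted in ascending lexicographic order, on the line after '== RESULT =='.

Compute (S \ del) ∪ add:
  pre ⊆ S: {in(p1,t3), truck_at(t3,gate)} ⊆ S  — applicable
  S \ del = {in(p2,t2), pkg_at(p3,portB), truck_at(t3,gate)}
  ∪ add   = {in(p2,t2), pkg_at(p1,gate), pkg_at(p3,portB), truck_at(t3,gate)}

== RESULT ==
["in(p2,t2)", "pkg_at(p1,gate)", "pkg_at(p3,portB)", "truck_at(t3,gate)"]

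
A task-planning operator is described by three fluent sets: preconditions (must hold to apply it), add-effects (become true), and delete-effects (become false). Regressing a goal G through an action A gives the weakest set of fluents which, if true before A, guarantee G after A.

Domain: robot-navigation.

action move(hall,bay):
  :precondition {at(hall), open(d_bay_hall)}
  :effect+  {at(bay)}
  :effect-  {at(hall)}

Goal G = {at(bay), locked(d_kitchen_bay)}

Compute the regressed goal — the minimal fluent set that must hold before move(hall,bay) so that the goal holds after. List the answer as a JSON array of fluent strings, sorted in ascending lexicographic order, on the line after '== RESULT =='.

Compute (G \ add) ∪ pre:
  G ∩ del = {}  (empty — regression defined)
  G \ add = {at(bay), locked(d_kitchen_bay)} \ {at(bay)} = {locked(d_kitchen_bay)}
  ∪ pre   = {locked(d_kitchen_bay)} ∪ {at(hall), open(d_bay_hall)}
          = {at(hall), locked(d_kitchen_bay), open(d_bay_hall)}

== RESULT ==
["at(hall)", "locked(d_kitchen_bay)", "open(d_bay_hall)"]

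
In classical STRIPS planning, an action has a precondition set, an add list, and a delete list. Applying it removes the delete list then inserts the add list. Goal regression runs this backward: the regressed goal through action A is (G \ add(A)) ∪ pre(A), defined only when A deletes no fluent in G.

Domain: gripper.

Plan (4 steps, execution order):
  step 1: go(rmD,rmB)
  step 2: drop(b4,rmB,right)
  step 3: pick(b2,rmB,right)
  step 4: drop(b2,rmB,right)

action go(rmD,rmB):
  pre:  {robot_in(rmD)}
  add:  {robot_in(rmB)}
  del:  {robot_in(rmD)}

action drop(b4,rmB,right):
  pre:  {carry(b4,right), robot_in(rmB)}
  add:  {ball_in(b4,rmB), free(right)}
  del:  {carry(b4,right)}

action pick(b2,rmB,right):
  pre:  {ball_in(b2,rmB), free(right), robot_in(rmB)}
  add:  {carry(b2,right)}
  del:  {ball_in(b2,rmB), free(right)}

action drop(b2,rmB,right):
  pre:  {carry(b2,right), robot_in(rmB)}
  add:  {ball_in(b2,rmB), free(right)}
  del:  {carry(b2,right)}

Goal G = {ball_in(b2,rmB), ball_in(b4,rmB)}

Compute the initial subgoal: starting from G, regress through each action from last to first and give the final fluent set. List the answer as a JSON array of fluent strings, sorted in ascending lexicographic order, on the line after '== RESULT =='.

Regress step by step:
  through step 4 (drop(b2,rmB,right)): drop {ball_in(b2,rmB)}, keep {ball_in(b4,rmB)}, require {carry(b2,right), robot_in(rmB)}
    → {ball_in(b4,rmB), carry(b2,right), robot_in(rmB)}
  through step 3 (pick(b2,rmB,right)): drop {carry(b2,right)}, keep {ball_in(b4,rmB), robot_in(rmB)}, require {ball_in(b2,rmB), free(right), robot_in(rmB)}
    → {ball_in(b2,rmB), ball_in(b4,rmB), free(right), robot_in(rmB)}
  through step 2 (drop(b4,rmB,right)): drop {ball_in(b4,rmB), free(right)}, keep {ball_in(b2,rmB), robot_in(rmB)}, require {carry(b4,right), robot_in(rmB)}
    → {ball_in(b2,rmB), carry(b4,right), robot_in(rmB)}
  through step 1 (go(rmD,rmB)): drop {robot_in(rmB)}, keep {ball_in(b2,rmB), carry(b4,right)}, require {robot_in(rmD)}
    → {ball_in(b2,rmB), carry(b4,right), robot_in(rmD)}

== RESULT ==
["ball_in(b2,rmB)", "carry(b4,right)", "robot_in(rmD)"]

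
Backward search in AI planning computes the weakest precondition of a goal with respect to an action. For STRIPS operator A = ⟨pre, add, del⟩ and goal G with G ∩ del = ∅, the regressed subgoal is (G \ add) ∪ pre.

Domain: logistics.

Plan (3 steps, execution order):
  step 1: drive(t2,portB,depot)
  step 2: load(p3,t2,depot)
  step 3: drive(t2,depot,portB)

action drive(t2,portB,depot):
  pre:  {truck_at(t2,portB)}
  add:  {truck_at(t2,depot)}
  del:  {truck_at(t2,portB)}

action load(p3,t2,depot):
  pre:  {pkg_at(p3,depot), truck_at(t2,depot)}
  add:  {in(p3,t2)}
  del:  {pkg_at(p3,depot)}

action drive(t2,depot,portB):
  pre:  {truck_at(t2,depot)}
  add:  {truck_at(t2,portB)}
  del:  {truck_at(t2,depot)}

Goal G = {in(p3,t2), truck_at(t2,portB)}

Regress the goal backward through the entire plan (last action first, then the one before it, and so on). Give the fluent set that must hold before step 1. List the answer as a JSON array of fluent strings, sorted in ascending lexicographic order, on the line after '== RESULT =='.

Regress step by step:
  through step 3 (drive(t2,depot,portB)): drop {truck_at(t2,portB)}, keep {in(p3,t2)}, require {truck_at(t2,depot)}
    → {in(p3,t2), truck_at(t2,depot)}
  through step 2 (load(p3,t2,depot)): drop {in(p3,t2)}, keep {truck_at(t2,depot)}, require {pkg_at(p3,depot), truck_at(t2,depot)}
    → {pkg_at(p3,depot), truck_at(t2,depot)}
  through step 1 (drive(t2,portB,depot)): drop {truck_at(t2,depot)}, keep {pkg_at(p3,depot)}, require {truck_at(t2,portB)}
    → {pkg_at(p3,depot), truck_at(t2,portB)}

== RESULT ==
["pkg_at(p3,depot)", "truck_at(t2,portB)"]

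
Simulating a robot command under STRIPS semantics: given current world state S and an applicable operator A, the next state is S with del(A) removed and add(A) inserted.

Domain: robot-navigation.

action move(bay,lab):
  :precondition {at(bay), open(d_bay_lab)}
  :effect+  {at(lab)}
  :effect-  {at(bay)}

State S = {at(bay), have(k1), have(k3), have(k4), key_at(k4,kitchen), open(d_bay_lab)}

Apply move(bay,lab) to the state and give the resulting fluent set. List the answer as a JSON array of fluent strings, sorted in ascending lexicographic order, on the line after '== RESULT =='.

Compute (S \ del) ∪ add:
  pre ⊆ S: {at(bay), open(d_bay_lab)} ⊆ S  — applicable
  S \ del = {have(k1), have(k3), have(k4), key_at(k4,kitchen), open(d_bay_lab)}
  ∪ add   = {at(lab), have(k1), have(k3), have(k4), key_at(k4,kitchen), open(d_bay_lab)}

== RESULT ==
["at(lab)", "have(k1)", "have(k3)", "have(k4)", "key_at(k4,kitchen)", "open(d_bay_lab)"]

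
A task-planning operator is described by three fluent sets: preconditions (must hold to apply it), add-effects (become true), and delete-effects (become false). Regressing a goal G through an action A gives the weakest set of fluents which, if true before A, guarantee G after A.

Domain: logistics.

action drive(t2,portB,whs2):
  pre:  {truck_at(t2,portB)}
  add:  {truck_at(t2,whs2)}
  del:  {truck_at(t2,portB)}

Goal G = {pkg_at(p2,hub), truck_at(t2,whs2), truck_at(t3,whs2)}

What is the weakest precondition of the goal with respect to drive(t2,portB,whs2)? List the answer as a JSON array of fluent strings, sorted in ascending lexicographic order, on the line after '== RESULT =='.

Regress:
  G ∩ del = {}  (empty — regression defined)
  G \ add = {pkg_at(p2,hub), truck_at(t2,whs2), truck_at(t3,whs2)} \ {truck_at(t2,whs2)} = {pkg_at(p2,hub), truck_at(t3,whs2)}
  ∪ pre   = {pkg_at(p2,hub), truck_at(t3,whs2)} ∪ {truck_at(t2,portB)}
          = {pkg_at(p2,hub), truck_at(t2,portB), truck_at(t3,whs2)}

== RESULT ==
["pkg_at(p2,hub)", "truck_at(t2,portB)", "truck_at(t3,whs2)"]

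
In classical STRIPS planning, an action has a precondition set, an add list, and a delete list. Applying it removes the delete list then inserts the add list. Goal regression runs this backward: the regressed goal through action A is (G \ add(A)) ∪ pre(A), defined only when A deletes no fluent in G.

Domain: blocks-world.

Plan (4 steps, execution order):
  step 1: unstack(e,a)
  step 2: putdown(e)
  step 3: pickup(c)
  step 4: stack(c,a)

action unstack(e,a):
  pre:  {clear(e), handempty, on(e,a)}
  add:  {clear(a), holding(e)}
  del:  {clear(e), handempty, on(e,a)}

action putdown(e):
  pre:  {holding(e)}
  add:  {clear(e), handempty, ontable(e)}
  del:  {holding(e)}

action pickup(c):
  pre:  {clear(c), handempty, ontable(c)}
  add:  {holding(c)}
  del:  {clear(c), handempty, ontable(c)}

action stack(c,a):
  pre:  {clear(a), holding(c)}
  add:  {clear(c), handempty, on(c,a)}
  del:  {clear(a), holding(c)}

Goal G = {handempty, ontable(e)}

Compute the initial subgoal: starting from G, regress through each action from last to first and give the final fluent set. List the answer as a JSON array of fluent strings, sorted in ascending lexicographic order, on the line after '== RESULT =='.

Work backward from the goal:
  through step 4 (stack(c,a)): drop {handempty}, keep {ontable(e)}, require {clear(a), holding(c)}
    → {clear(a), holding(c), ontable(e)}
  through step 3 (pickup(c)): drop {holding(c)}, keep {clear(a), ontable(e)}, require {clear(c), handempty, ontable(c)}
    → {clear(a), clear(c), handempty, ontable(c), ontable(e)}
  through step 2 (putdown(e)): drop {handempty, ontable(e)}, keep {clear(a), clear(c), ontable(c)}, require {holding(e)}
    → {clear(a), clear(c), holding(e), ontable(c)}
  through step 1 (unstack(e,a)): drop {clear(a), holding(e)}, keep {clear(c), ontable(c)}, require {clear(e), handempty, on(e,a)}
    → {clear(c), clear(e), handempty, on(e,a), ontable(c)}

== RESULT ==
["clear(c)", "clear(e)", "handempty", "on(e,a)", "ontable(c)"]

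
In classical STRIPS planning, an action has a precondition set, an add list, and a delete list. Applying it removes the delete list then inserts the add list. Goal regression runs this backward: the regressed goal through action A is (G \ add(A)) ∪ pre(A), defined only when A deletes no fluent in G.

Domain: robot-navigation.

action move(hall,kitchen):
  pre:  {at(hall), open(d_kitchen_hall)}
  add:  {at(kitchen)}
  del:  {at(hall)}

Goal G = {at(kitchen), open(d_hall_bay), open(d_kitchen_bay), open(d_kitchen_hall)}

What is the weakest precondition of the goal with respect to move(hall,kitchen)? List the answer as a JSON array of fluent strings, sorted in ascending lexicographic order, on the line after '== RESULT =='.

Compute (G \ add) ∪ pre:
  G ∩ del = {}  (empty — regression defined)
  G \ add = {at(kitchen), open(d_hall_bay), open(d_kitchen_bay), open(d_kitchen_hall)} \ {at(kitchen)} = {open(d_hall_bay), open(d_kitchen_bay), open(d_kitchen_hall)}
  ∪ pre   = {open(d_hall_bay), open(d_kitchen_bay), open(d_kitchen_hall)} ∪ {at(hall), open(d_kitchen_hall)}
          = {at(hall), open(d_hall_bay), open(d_kitchen_bay), open(d_kitchen_hall)}

== RESULT ==
["at(hall)", "open(d_hall_bay)", "open(d_kitchen_bay)", "open(d_kitchen_hall)"]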